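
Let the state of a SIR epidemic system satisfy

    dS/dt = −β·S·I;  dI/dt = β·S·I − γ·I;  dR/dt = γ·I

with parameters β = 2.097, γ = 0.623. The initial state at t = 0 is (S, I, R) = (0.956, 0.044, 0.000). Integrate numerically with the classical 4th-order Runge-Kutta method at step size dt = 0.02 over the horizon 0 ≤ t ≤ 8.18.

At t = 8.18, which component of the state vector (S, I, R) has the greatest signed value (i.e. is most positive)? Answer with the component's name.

t=0.000: state=(0.956, 0.044, 0.000)
step 1 (dt=0.02): k1=(-0.088, 0.061, 0.027), k2=(-0.089, 0.062, 0.028), k3=(-0.089, 0.062, 0.028), k4=(-0.091, 0.062, 0.028); state += dt/6·(k1+2k2+2k3+k4)
t=0.020: state=(0.954, 0.045, 0.001)
t=0.040: state=(0.952, 0.046, 0.001)
t=0.060: state=(0.950, 0.048, 0.002)
continuing one RK4 step at a time; state shown every 25 steps (Δt=0.5):
t=0.500: state=(0.895, 0.085, 0.020)
t=1.000: state=(0.792, 0.152, 0.056)
t=1.500: state=(0.646, 0.237, 0.116)
t=2.000: state=(0.483, 0.314, 0.203)
t=2.500: state=(0.339, 0.353, 0.308)
t=3.000: state=(0.234, 0.348, 0.418)
t=3.500: state=(0.165, 0.313, 0.522)
t=4.000: state=(0.122, 0.266, 0.612)
t=4.500: state=(0.095, 0.218, 0.687)
t=5.000: state=(0.077, 0.175, 0.748)
t=5.500: state=(0.065, 0.138, 0.797)
t=6.000: state=(0.058, 0.108, 0.835)
t=6.500: state=(0.052, 0.083, 0.864)
t=7.000: state=(0.048, 0.064, 0.887)
t=7.500: state=(0.045, 0.050, 0.905)
t=8.000: state=(0.043, 0.038, 0.919)
t=8.180: state=(0.043, 0.035, 0.923)
compare at T: S=0.043, I=0.035, R=0.923

largest component: R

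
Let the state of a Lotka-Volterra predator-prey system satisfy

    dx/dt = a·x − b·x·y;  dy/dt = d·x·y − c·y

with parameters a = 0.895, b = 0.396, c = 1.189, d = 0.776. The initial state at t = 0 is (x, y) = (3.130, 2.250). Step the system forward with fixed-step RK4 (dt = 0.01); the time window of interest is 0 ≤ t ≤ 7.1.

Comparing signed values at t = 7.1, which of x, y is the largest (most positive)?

t=0.000: state=(3.130, 2.250)
step 1 (dt=0.01): k1=(0.013, 2.790), k2=(-0.005, 2.807), k3=(-0.005, 2.807), k4=(-0.022, 2.824); state += dt/6·(k1+2k2+2k3+k4)
t=0.010: state=(3.130, 2.278)
t=0.020: state=(3.130, 2.306)
t=0.030: state=(3.129, 2.335)
continuing one RK4 step at a time; state shown every 25 steps (Δt=0.25):
t=0.250: state=(3.017, 3.046)
t=0.500: state=(2.670, 3.941)
t=0.750: state=(2.173, 4.689)
t=1.000: state=(1.672, 5.053)
t=1.250: state=(1.268, 4.983)
t=1.500: state=(0.985, 4.597)
t=1.750: state=(0.802, 4.056)
t=2.000: state=(0.691, 3.480)
t=2.250: state=(0.630, 2.936)
t=2.500: state=(0.603, 2.457)
t=2.750: state=(0.604, 2.051)
t=3.000: state=(0.627, 1.717)
t=3.250: state=(0.671, 1.446)
t=3.500: state=(0.736, 1.231)
t=3.750: state=(0.822, 1.063)
t=4.000: state=(0.931, 0.936)
t=4.250: state=(1.067, 0.843)
t=4.500: state=(1.232, 0.783)
t=4.750: state=(1.428, 0.752)
t=5.000: state=(1.658, 0.753)
t=5.250: state=(1.922, 0.791)
t=5.500: state=(2.215, 0.878)
t=5.750: state=(2.522, 1.032)
t=6.000: state=(2.815, 1.288)
t=6.250: state=(3.042, 1.691)
t=6.500: state=(3.130, 2.292)
t=6.750: state=(3.002, 3.099)
t=7.000: state=(2.643, 3.993)
t=7.100: state=(2.451, 4.321)
compare at T: x=2.451, y=4.321

largest component: y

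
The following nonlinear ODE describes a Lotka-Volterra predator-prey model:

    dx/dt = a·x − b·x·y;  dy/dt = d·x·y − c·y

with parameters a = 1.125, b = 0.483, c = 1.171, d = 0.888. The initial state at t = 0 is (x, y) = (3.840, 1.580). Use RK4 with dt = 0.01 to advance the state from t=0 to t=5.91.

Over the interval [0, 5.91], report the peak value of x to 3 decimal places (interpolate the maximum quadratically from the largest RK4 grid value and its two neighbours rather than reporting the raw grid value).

max x = 3.967

t=0.000: state=(3.840, 1.580)
step 1 (dt=0.01): k1=(1.390, 3.537), k2=(1.359, 3.587), k3=(1.359, 3.587), k4=(1.328, 3.637); state += dt/6·(k1+2k2+2k3+k4)
t=0.010: state=(3.854, 1.616)
t=0.020: state=(3.867, 1.653)
t=0.030: state=(3.879, 1.691)
continuing one RK4 step at a time; state shown every 20 steps (Δt=0.2):
t=0.200: state=(3.962, 2.512)
t=0.400: state=(3.647, 3.935)
t=0.600: state=(2.882, 5.588)
t=0.800: state=(1.972, 6.797)
t=1.000: state=(1.251, 7.131)
t=1.200: state=(0.798, 6.744)
t=1.400: state=(0.539, 5.996)
t=1.600: state=(0.394, 5.147)
t=1.800: state=(0.313, 4.333)
t=2.000: state=(0.267, 3.608)
t=2.200: state=(0.243, 2.986)
t=2.400: state=(0.234, 2.465)
t=2.600: state=(0.236, 2.033)
t=2.800: state=(0.247, 1.679)
t=3.000: state=(0.267, 1.390)
t=3.200: state=(0.296, 1.156)
t=3.400: state=(0.335, 0.967)
t=3.600: state=(0.385, 0.816)
t=3.800: state=(0.448, 0.695)
t=4.000: state=(0.527, 0.599)
t=4.200: state=(0.626, 0.525)
t=4.400: state=(0.747, 0.469)
t=4.600: state=(0.896, 0.429)
t=4.800: state=(1.077, 0.405)
t=5.000: state=(1.298, 0.395)
t=5.200: state=(1.565, 0.403)
t=5.400: state=(1.882, 0.432)
t=5.600: state=(2.255, 0.494)
t=5.800: state=(2.679, 0.605)
t=5.910: state=(2.930, 0.699)
largest grid value and its neighbours: x(0.160)=3.96681, x(0.170)=3.96710, x(0.180)=3.96634
parabola through these three points peaks at t≈0.168 with x≈3.96713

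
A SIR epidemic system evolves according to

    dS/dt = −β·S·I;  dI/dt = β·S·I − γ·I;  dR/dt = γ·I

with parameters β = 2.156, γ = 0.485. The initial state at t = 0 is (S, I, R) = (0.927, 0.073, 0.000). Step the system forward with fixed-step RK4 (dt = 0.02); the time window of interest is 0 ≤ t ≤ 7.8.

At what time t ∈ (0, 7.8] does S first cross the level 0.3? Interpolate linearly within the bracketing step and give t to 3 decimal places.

t=0.000: state=(0.927, 0.073, 0.000)
step 1 (dt=0.02): k1=(-0.146, 0.110, 0.035), k2=(-0.148, 0.112, 0.036), k3=(-0.148, 0.112, 0.036), k4=(-0.150, 0.113, 0.036); state += dt/6·(k1+2k2+2k3+k4)
t=0.020: state=(0.924, 0.075, 0.001)
t=0.040: state=(0.921, 0.078, 0.001)
t=0.060: state=(0.918, 0.080, 0.002)
continuing one RK4 step at a time; state shown every 25 steps (Δt=0.5):
t=0.500: state=(0.826, 0.148, 0.026)
t=1.000: state=(0.664, 0.261, 0.075)
t=1.500: state=(0.470, 0.377, 0.153)
t=1.980: state=(0.306, 0.445, 0.250)
next step: t=2.000: state=(0.300, 0.446, 0.254) — S has crossed 0.3
linear interpolation between t=1.980 (0.30552) and t=2.000 (0.29971) → t≈1.999

t = 1.999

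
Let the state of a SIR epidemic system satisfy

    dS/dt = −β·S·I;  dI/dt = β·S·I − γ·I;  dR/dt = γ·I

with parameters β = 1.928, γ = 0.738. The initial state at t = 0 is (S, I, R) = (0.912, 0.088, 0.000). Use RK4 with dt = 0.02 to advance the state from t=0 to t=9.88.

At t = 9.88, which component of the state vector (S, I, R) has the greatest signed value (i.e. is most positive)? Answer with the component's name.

t=0.000: state=(0.912, 0.088, 0.000)
step 1 (dt=0.02): k1=(-0.155, 0.090, 0.065), k2=(-0.156, 0.090, 0.066), k3=(-0.156, 0.090, 0.066), k4=(-0.157, 0.091, 0.066); state += dt/6·(k1+2k2+2k3+k4)
t=0.020: state=(0.909, 0.090, 0.001)
t=0.040: state=(0.906, 0.092, 0.003)
t=0.060: state=(0.902, 0.094, 0.004)
continuing one RK4 step at a time; state shown every 25 steps (Δt=0.5):
t=0.500: state=(0.818, 0.140, 0.042)
t=1.000: state=(0.694, 0.202, 0.105)
t=1.500: state=(0.556, 0.255, 0.189)
t=2.000: state=(0.428, 0.282, 0.290)
t=2.500: state=(0.326, 0.280, 0.394)
t=3.000: state=(0.251, 0.255, 0.493)
t=3.500: state=(0.200, 0.219, 0.581)
t=4.000: state=(0.165, 0.180, 0.655)
t=4.500: state=(0.141, 0.144, 0.715)
t=5.000: state=(0.125, 0.113, 0.762)
t=5.500: state=(0.113, 0.088, 0.799)
t=6.000: state=(0.105, 0.068, 0.828)
t=6.500: state=(0.099, 0.051, 0.849)
t=7.000: state=(0.095, 0.039, 0.866)
t=7.500: state=(0.092, 0.030, 0.879)
t=8.000: state=(0.090, 0.022, 0.888)
t=8.500: state=(0.088, 0.017, 0.895)
t=9.000: state=(0.087, 0.013, 0.901)
t=9.500: state=(0.086, 0.009, 0.905)
t=9.880: state=(0.085, 0.008, 0.907)
compare at T: S=0.085, I=0.008, R=0.907

largest component: R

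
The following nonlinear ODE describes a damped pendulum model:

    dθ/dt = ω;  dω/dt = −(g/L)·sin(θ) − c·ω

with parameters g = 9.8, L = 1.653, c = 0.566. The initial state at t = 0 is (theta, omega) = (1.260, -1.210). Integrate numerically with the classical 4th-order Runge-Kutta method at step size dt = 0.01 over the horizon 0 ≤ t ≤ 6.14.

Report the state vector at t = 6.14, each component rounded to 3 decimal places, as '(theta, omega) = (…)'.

t=0.000: state=(1.260, -1.210)
step 1 (dt=0.01): k1=(-1.210, -4.960), k2=(-1.235, -4.935), k3=(-1.235, -4.934), k4=(-1.259, -4.909); state += dt/6·(k1+2k2+2k3+k4)
t=0.010: state=(1.248, -1.259)
t=0.020: state=(1.235, -1.308)
t=0.030: state=(1.221, -1.356)
continuing one RK4 step at a time; state shown every 20 steps (Δt=0.2):
t=0.200: state=(0.927, -2.077)
t=0.400: state=(0.454, -2.565)
t=0.600: state=(-0.062, -2.500)
t=0.800: state=(-0.510, -1.904)
t=1.000: state=(-0.803, -1.002)
t=1.200: state=(-0.907, -0.037)
t=1.400: state=(-0.825, 0.830)
t=1.600: state=(-0.590, 1.475)
t=1.800: state=(-0.258, 1.778)
t=2.000: state=(0.094, 1.673)
t=2.200: state=(0.388, 1.216)
t=2.400: state=(0.567, 0.559)
t=2.600: state=(0.609, -0.134)
t=2.800: state=(0.520, -0.728)
t=3.000: state=(0.332, -1.117)
t=3.200: state=(0.092, -1.232)
t=3.400: state=(-0.143, -1.066)
t=3.600: state=(-0.321, -0.687)
t=3.800: state=(-0.410, -0.203)
t=4.000: state=(-0.403, 0.270)
t=4.200: state=(-0.310, 0.637)
t=4.400: state=(-0.159, 0.831)
t=4.600: state=(0.009, 0.824)
t=4.800: state=(0.158, 0.637)
t=5.000: state=(0.256, 0.332)
t=5.200: state=(0.288, -0.012)
t=5.400: state=(0.254, -0.316)
t=5.600: state=(0.169, -0.520)
t=5.800: state=(0.055, -0.590)
t=6.000: state=(-0.058, -0.523)
t=6.140: state=(-0.124, -0.409)

(theta, omega) = (-0.124, -0.409)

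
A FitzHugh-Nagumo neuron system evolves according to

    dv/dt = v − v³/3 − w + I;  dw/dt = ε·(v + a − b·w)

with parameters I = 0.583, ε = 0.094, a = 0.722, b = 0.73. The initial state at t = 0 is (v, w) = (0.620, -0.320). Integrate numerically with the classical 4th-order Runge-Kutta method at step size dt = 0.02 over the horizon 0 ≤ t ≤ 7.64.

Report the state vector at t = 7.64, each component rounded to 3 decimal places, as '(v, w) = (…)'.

(v, w) = (1.428, 1.149)

t=0.000: state=(0.620, -0.320)
step 1 (dt=0.02): k1=(1.444, 0.148), k2=(1.451, 0.149), k3=(1.451, 0.149), k4=(1.458, 0.151); state += dt/6·(k1+2k2+2k3+k4)
t=0.020: state=(0.649, -0.317)
t=0.040: state=(0.678, -0.314)
t=0.060: state=(0.708, -0.311)
continuing one RK4 step at a time; state shown every 25 steps (Δt=0.5):
t=0.500: state=(1.360, -0.230)
t=1.000: state=(1.820, -0.114)
t=1.500: state=(1.943, 0.011)
t=2.000: state=(1.941, 0.134)
t=2.500: state=(1.908, 0.252)
t=3.000: state=(1.867, 0.364)
t=3.500: state=(1.824, 0.471)
t=4.000: state=(1.780, 0.571)
t=4.500: state=(1.735, 0.667)
t=5.000: state=(1.690, 0.757)
t=5.500: state=(1.643, 0.842)
t=6.000: state=(1.595, 0.921)
t=6.500: state=(1.546, 0.996)
t=7.000: state=(1.496, 1.066)
t=7.500: state=(1.443, 1.132)
t=7.640: state=(1.428, 1.149)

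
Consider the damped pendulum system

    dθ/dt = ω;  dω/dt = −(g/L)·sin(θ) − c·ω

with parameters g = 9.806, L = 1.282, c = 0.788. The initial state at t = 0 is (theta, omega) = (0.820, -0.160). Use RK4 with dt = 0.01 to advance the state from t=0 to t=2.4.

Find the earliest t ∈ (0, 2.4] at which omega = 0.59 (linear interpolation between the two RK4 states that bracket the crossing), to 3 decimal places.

t = 1.331

t=0.000: state=(0.820, -0.160)
step 1 (dt=0.01): k1=(-0.160, -5.466), k2=(-0.187, -5.441), k3=(-0.187, -5.440), k4=(-0.214, -5.414); state += dt/6·(k1+2k2+2k3+k4)
t=0.010: state=(0.818, -0.214)
t=0.020: state=(0.816, -0.268)
t=0.030: state=(0.813, -0.322)
continuing one RK4 step at a time; state shown every 10 steps (Δt=0.1):
t=0.100: state=(0.778, -0.677)
t=0.200: state=(0.687, -1.119)
t=0.300: state=(0.557, -1.464)
t=0.400: state=(0.398, -1.691)
t=0.500: state=(0.223, -1.787)
t=0.600: state=(0.045, -1.749)
t=0.700: state=(-0.122, -1.587)
t=0.800: state=(-0.269, -1.321)
t=0.900: state=(-0.384, -0.983)
t=1.000: state=(-0.464, -0.603)
t=1.100: state=(-0.505, -0.213)
t=1.200: state=(-0.507, 0.161)
t=1.300: state=(-0.474, 0.497)
t=1.330: state=(-0.457, 0.587)
next step: t=1.340: state=(-0.451, 0.616) — omega has crossed 0.59
linear interpolation between t=1.330 (0.58740) and t=1.340 (0.61622) → t≈1.331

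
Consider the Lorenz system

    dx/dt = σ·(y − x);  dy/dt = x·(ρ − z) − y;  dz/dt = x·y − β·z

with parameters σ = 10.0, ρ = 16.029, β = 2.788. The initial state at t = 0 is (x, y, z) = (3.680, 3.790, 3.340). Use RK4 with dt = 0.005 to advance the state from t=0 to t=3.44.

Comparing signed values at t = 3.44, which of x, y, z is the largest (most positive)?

t=0.000: state=(3.680, 3.790, 3.340)
step 1 (dt=0.005): k1=(1.100, 42.906, 4.635), k2=(2.145, 42.790, 5.008), k3=(2.116, 42.820, 5.015), k4=(3.135, 42.733, 5.396); state += dt/6·(k1+2k2+2k3+k4)
t=0.005: state=(3.691, 4.004, 3.365)
t=0.010: state=(3.711, 4.218, 3.394)
t=0.015: state=(3.741, 4.431, 3.427)
continuing one RK4 step at a time; state shown every 40 steps (Δt=0.2):
t=0.200: state=(9.177, 13.304, 10.882)
t=0.400: state=(8.726, 3.654, 22.944)
t=0.600: state=(1.624, 0.279, 13.870)
t=0.800: state=(0.939, 1.184, 8.049)
t=1.000: state=(2.335, 3.645, 5.186)
t=1.200: state=(7.253, 10.921, 8.517)
t=1.400: state=(10.338, 7.342, 22.515)
t=1.600: state=(3.001, 0.900, 15.742)
t=1.800: state=(1.696, 1.984, 9.398)
t=2.000: state=(3.620, 5.395, 6.824)
t=2.200: state=(8.994, 11.856, 13.198)
t=2.400: state=(8.034, 4.440, 20.931)
t=2.600: state=(2.886, 1.919, 13.778)
t=2.800: state=(3.070, 4.013, 9.074)
t=3.000: state=(6.641, 9.188, 10.243)
t=3.200: state=(9.538, 8.418, 19.653)
t=3.400: state=(4.721, 2.762, 16.508)
t=3.440: state=(4.055, 2.681, 15.212)
compare at T: x=4.055, y=2.681, z=15.212

largest component: z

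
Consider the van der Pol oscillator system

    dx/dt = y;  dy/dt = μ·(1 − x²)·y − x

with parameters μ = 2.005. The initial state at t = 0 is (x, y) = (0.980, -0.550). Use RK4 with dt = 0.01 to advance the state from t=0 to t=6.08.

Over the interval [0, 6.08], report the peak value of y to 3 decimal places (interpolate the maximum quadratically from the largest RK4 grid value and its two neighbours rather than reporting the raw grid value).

t=0.000: state=(0.980, -0.550)
step 1 (dt=0.01): k1=(-0.550, -1.024), k2=(-0.555, -1.027), k3=(-0.555, -1.027), k4=(-0.560, -1.031); state += dt/6·(k1+2k2+2k3+k4)
t=0.010: state=(0.974, -0.560)
t=0.020: state=(0.969, -0.571)
t=0.030: state=(0.963, -0.581)
continuing one RK4 step at a time; state shown every 20 steps (Δt=0.2):
t=0.200: state=(0.848, -0.777)
t=0.400: state=(0.664, -1.086)
t=0.600: state=(0.402, -1.567)
t=0.800: state=(0.018, -2.339)
t=1.000: state=(-0.549, -3.315)
t=1.200: state=(-1.247, -3.349)
t=1.400: state=(-1.766, -1.700)
t=1.600: state=(-1.956, -0.379)
t=1.800: state=(-1.974, 0.114)
t=2.000: state=(-1.932, 0.272)
t=2.200: state=(-1.871, 0.332)
t=2.400: state=(-1.801, 0.366)
t=2.600: state=(-1.725, 0.396)
t=2.800: state=(-1.642, 0.430)
t=3.000: state=(-1.553, 0.470)
t=3.200: state=(-1.454, 0.521)
t=3.400: state=(-1.343, 0.589)
t=3.600: state=(-1.217, 0.683)
t=3.800: state=(-1.067, 0.820)
t=4.000: state=(-0.884, 1.032)
t=4.200: state=(-0.645, 1.383)
t=4.400: state=(-0.314, 1.986)
t=4.600: state=(0.175, 2.959)
t=4.800: state=(0.866, 3.814)
t=5.000: state=(1.569, 2.828)
t=5.200: state=(1.936, 0.942)
t=5.400: state=(2.019, 0.055)
t=5.600: state=(1.998, -0.217)
t=5.800: state=(1.944, -0.302)
t=6.000: state=(1.880, -0.341)
t=6.080: state=(1.852, -0.352)
largest grid value and its neighbours: y(4.810)=3.82120, y(4.820)=3.82319, y(4.830)=3.81928
parabola through these three points peaks at t≈4.818 with y≈3.82327

max y = 3.823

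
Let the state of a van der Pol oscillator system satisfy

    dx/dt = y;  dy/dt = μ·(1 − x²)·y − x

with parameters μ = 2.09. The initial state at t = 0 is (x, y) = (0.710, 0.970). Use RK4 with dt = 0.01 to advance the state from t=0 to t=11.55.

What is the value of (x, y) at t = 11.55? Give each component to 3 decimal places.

t=0.000: state=(0.710, 0.970)
step 1 (dt=0.01): k1=(0.970, 0.295), k2=(0.971, 0.278), k3=(0.971, 0.278), k4=(0.973, 0.260); state += dt/6·(k1+2k2+2k3+k4)
t=0.010: state=(0.720, 0.973)
t=0.020: state=(0.729, 0.975)
t=0.030: state=(0.739, 0.977)
continuing one RK4 step at a time; state shown every 50 steps (Δt=0.5):
t=0.500: state=(1.146, 0.610)
t=1.000: state=(1.260, -0.113)
t=1.500: state=(1.084, -0.570)
t=2.000: state=(0.661, -1.217)
t=2.500: state=(-0.368, -3.247)
t=3.000: state=(-1.879, -1.208)
t=3.500: state=(-1.963, 0.250)
t=4.000: state=(-1.805, 0.355)
t=4.500: state=(-1.611, 0.429)
t=5.000: state=(-1.368, 0.556)
t=5.500: state=(-1.029, 0.845)
t=6.000: state=(-0.422, 1.788)
t=6.500: state=(1.064, 3.894)
t=7.000: state=(2.016, 0.157)
t=7.500: state=(1.928, -0.306)
t=8.000: state=(1.757, -0.373)
t=8.500: state=(1.552, -0.455)
t=9.000: state=(1.290, -0.609)
t=9.500: state=(0.907, -0.990)
t=10.000: state=(0.149, -2.349)
t=10.500: state=(-1.537, -3.018)
t=11.000: state=(-2.016, 0.114)
t=11.500: state=(-1.886, 0.327)
t=11.550: state=(-1.869, 0.334)

(x, y) = (-1.869, 0.334)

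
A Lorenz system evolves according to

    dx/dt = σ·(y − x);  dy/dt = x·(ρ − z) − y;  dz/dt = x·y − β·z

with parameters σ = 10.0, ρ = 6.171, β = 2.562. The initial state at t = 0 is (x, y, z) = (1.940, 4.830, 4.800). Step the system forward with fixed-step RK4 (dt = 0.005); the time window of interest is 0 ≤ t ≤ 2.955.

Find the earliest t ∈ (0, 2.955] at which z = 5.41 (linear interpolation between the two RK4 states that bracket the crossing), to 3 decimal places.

t = 0.174

t=0.000: state=(1.940, 4.830, 4.800)
step 1 (dt=0.005): k1=(28.900, -2.170, -2.927), k2=(28.123, -2.051, -2.571), k3=(28.146, -2.056, -2.582), k4=(27.390, -1.940, -2.236); state += dt/6·(k1+2k2+2k3+k4)
t=0.005: state=(2.081, 4.820, 4.787)
t=0.010: state=(2.214, 4.811, 4.778)
t=0.015: state=(2.340, 4.802, 4.771)
continuing one RK4 step at a time; state shown every 20 steps (Δt=0.1):
t=0.100: state=(3.729, 4.750, 4.988)
t=0.170: state=(4.231, 4.696, 5.387)
next step: t=0.175: state=(4.253, 4.689, 5.417) — z has crossed 5.41
linear interpolation between t=0.170 (5.38657) and t=0.175 (5.41691) → t≈0.174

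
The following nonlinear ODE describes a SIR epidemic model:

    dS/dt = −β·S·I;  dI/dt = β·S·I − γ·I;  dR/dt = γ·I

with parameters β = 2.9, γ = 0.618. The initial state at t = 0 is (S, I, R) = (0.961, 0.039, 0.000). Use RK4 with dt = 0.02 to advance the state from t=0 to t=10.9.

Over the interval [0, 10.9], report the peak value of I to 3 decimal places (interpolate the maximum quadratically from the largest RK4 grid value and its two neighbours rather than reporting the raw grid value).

max I = 0.466

t=0.000: state=(0.961, 0.039, 0.000)
step 1 (dt=0.02): k1=(-0.109, 0.085, 0.024), k2=(-0.111, 0.086, 0.025), k3=(-0.111, 0.086, 0.025), k4=(-0.113, 0.088, 0.025); state += dt/6·(k1+2k2+2k3+k4)
t=0.020: state=(0.959, 0.041, 0.000)
t=0.040: state=(0.956, 0.043, 0.001)
t=0.060: state=(0.954, 0.044, 0.002)
continuing one RK4 step at a time; state shown every 25 steps (Δt=0.5):
t=0.500: state=(0.870, 0.109, 0.021)
t=1.000: state=(0.676, 0.249, 0.075)
t=1.500: state=(0.419, 0.404, 0.177)
t=2.000: state=(0.220, 0.466, 0.314)
t=2.500: state=(0.114, 0.431, 0.455)
t=3.000: state=(0.064, 0.359, 0.577)
t=3.500: state=(0.040, 0.283, 0.676)
t=4.000: state=(0.028, 0.218, 0.754)
t=4.500: state=(0.021, 0.166, 0.813)
t=5.000: state=(0.017, 0.125, 0.857)
t=5.500: state=(0.015, 0.094, 0.891)
t=6.000: state=(0.013, 0.071, 0.916)
t=6.500: state=(0.012, 0.053, 0.935)
t=7.000: state=(0.011, 0.039, 0.949)
t=7.500: state=(0.011, 0.029, 0.960)
t=8.000: state=(0.010, 0.022, 0.968)
t=8.500: state=(0.010, 0.016, 0.974)
t=9.000: state=(0.010, 0.012, 0.978)
t=9.500: state=(0.010, 0.009, 0.981)
t=10.000: state=(0.010, 0.007, 0.984)
t=10.500: state=(0.009, 0.005, 0.986)
t=10.900: state=(0.009, 0.004, 0.987)
largest grid value and its neighbours: I(2.000)=0.46582, I(2.020)=0.46592, I(2.040)=0.46586
parabola through these three points peaks at t≈2.023 with I≈0.46592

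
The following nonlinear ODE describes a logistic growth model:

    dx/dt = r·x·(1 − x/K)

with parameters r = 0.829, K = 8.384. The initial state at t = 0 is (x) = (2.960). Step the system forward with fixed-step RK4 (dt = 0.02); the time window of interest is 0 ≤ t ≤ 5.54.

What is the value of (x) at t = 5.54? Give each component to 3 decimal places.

(x) = (8.231)

t=0.000: state=(2.960)
step 1 (dt=0.02): k1=(1.588), k2=(1.591), k3=(1.591), k4=(1.595); state += dt/6·(k1+2k2+2k3+k4)
t=0.020: state=(2.992)
t=0.040: state=(3.024)
t=0.060: state=(3.056)
continuing one RK4 step at a time; state shown every 10 steps (Δt=0.2):
t=0.200: state=(3.285)
t=0.400: state=(3.621)
t=0.600: state=(3.965)
t=0.800: state=(4.313)
t=1.000: state=(4.658)
t=1.200: state=(4.998)
t=1.400: state=(5.326)
t=1.600: state=(5.641)
t=1.800: state=(5.937)
t=2.000: state=(6.214)
t=2.200: state=(6.470)
t=2.400: state=(6.704)
t=2.600: state=(6.916)
t=2.800: state=(7.106)
t=3.000: state=(7.275)
t=3.200: state=(7.425)
t=3.400: state=(7.557)
t=3.600: state=(7.673)
t=3.800: state=(7.774)
t=4.000: state=(7.861)
t=4.200: state=(7.937)
t=4.400: state=(8.002)
t=4.600: state=(8.058)
t=4.800: state=(8.106)
t=5.000: state=(8.147)
t=5.200: state=(8.183)
t=5.400: state=(8.213)
t=5.540: state=(8.231)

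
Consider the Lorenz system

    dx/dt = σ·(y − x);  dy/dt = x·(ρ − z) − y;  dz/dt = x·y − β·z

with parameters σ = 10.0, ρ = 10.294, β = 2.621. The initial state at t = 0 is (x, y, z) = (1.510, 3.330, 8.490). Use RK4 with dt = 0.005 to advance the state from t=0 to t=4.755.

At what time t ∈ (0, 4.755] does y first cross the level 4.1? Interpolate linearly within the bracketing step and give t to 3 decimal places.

t = 0.183

t=0.000: state=(1.510, 3.330, 8.490)
step 1 (dt=0.005): k1=(18.200, -0.606, -17.224), k2=(17.730, -0.455, -16.962), k3=(17.745, -0.459, -16.967), k4=(17.290, -0.308, -16.710); state += dt/6·(k1+2k2+2k3+k4)
t=0.005: state=(1.599, 3.328, 8.405)
t=0.010: state=(1.683, 3.327, 8.323)
t=0.015: state=(1.763, 3.328, 8.243)
t=0.180: state=(3.328, 4.075, 6.672)
next step: t=0.185: state=(3.366, 4.115, 6.653) — y has crossed 4.1
linear interpolation between t=0.180 (4.07511) and t=0.185 (4.11541) → t≈0.183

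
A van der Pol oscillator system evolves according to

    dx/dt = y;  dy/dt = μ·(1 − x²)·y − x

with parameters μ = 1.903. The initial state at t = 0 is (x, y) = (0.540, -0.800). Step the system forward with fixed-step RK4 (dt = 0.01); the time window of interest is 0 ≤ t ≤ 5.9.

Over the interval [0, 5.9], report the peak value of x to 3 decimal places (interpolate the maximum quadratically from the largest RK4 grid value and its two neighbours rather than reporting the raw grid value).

t=0.000: state=(0.540, -0.800)
step 1 (dt=0.01): k1=(-0.800, -1.618), k2=(-0.808, -1.632), k3=(-0.808, -1.632), k4=(-0.816, -1.646); state += dt/6·(k1+2k2+2k3+k4)
t=0.010: state=(0.532, -0.816)
t=0.020: state=(0.524, -0.833)
t=0.030: state=(0.515, -0.850)
continuing one RK4 step at a time; state shown every 20 steps (Δt=0.2):
t=0.200: state=(0.343, -1.189)
t=0.400: state=(0.052, -1.760)
t=0.600: state=(-0.373, -2.506)
t=0.800: state=(-0.933, -2.961)
t=1.000: state=(-1.474, -2.231)
t=1.200: state=(-1.785, -0.915)
t=1.400: state=(-1.879, -0.126)
t=1.600: state=(-1.867, 0.193)
t=1.800: state=(-1.814, 0.320)
t=2.000: state=(-1.743, 0.384)
t=2.200: state=(-1.661, 0.430)
t=2.400: state=(-1.571, 0.476)
t=2.600: state=(-1.471, 0.529)
t=2.800: state=(-1.358, 0.598)
t=3.000: state=(-1.230, 0.692)
t=3.200: state=(-1.079, 0.827)
t=3.400: state=(-0.894, 1.034)
t=3.600: state=(-0.657, 1.368)
t=3.800: state=(-0.331, 1.931)
t=4.000: state=(0.139, 2.823)
t=4.200: state=(0.798, 3.667)
t=4.400: state=(1.497, 2.959)
t=4.600: state=(1.903, 1.142)
t=4.800: state=(2.015, 0.141)
t=5.000: state=(2.003, -0.194)
t=5.200: state=(1.952, -0.304)
t=5.400: state=(1.886, -0.351)
t=5.600: state=(1.812, -0.383)
t=5.800: state=(1.733, -0.413)
t=5.900: state=(1.691, -0.430)
largest grid value and its neighbours: x(4.850)=2.01899, x(4.860)=2.01907, x(4.870)=2.01894
parabola through these three points peaks at t≈4.859 with x≈2.01907

max x = 2.019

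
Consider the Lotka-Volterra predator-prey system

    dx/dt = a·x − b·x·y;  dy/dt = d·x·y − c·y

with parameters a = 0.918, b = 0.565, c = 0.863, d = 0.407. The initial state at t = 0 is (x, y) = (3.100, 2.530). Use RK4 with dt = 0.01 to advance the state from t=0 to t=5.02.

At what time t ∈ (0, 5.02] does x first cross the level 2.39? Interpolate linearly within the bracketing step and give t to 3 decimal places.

t = 0.428

t=0.000: state=(3.100, 2.530)
step 1 (dt=0.01): k1=(-1.585, 1.009), k2=(-1.590, 1.003), k3=(-1.590, 1.003), k4=(-1.595, 0.996); state += dt/6·(k1+2k2+2k3+k4)
t=0.010: state=(3.084, 2.540)
t=0.020: state=(3.068, 2.550)
t=0.030: state=(3.052, 2.560)
continuing one RK4 step at a time; state shown every 20 steps (Δt=0.2):
t=0.200: state=(2.770, 2.704)
t=0.400: state=(2.435, 2.812)
t=0.420: state=(2.403, 2.819)
next step: t=0.430: state=(2.387, 2.822) — x has crossed 2.39
linear interpolation between t=0.420 (2.40268) and t=0.430 (2.38651) → t≈0.428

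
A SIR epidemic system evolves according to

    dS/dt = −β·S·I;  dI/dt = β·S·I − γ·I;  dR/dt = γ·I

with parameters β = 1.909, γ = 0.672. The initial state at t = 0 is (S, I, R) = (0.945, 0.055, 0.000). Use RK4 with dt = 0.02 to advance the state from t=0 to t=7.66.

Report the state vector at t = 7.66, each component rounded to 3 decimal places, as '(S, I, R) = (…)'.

t=0.000: state=(0.945, 0.055, 0.000)
step 1 (dt=0.02): k1=(-0.099, 0.062, 0.037), k2=(-0.100, 0.063, 0.037), k3=(-0.100, 0.063, 0.037), k4=(-0.101, 0.063, 0.038); state += dt/6·(k1+2k2+2k3+k4)
t=0.020: state=(0.943, 0.056, 0.001)
t=0.040: state=(0.941, 0.058, 0.002)
t=0.060: state=(0.939, 0.059, 0.002)
continuing one RK4 step at a time; state shown every 25 steps (Δt=0.5):
t=0.500: state=(0.881, 0.094, 0.025)
t=1.000: state=(0.785, 0.149, 0.065)
t=1.500: state=(0.661, 0.213, 0.126)
t=2.000: state=(0.524, 0.268, 0.208)
t=2.500: state=(0.399, 0.297, 0.303)
t=3.000: state=(0.300, 0.296, 0.404)
t=3.500: state=(0.228, 0.272, 0.500)
t=4.000: state=(0.179, 0.236, 0.585)
t=4.500: state=(0.146, 0.196, 0.658)
t=5.000: state=(0.123, 0.159, 0.717)
t=5.500: state=(0.107, 0.127, 0.765)
t=6.000: state=(0.096, 0.100, 0.803)
t=6.500: state=(0.089, 0.078, 0.833)
t=7.000: state=(0.083, 0.061, 0.856)
t=7.500: state=(0.079, 0.047, 0.874)
t=7.660: state=(0.078, 0.043, 0.879)

(S, I, R) = (0.078, 0.043, 0.879)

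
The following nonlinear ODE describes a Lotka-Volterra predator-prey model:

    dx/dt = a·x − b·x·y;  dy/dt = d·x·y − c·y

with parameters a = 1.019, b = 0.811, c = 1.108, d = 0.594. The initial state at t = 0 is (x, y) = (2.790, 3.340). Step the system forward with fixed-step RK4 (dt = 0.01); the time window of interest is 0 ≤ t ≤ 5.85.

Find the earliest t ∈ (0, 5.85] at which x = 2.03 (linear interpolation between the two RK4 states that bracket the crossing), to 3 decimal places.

t=0.000: state=(2.790, 3.340)
step 1 (dt=0.01): k1=(-4.714, 1.835), k2=(-4.695, 1.793), k3=(-4.695, 1.793), k4=(-4.675, 1.751); state += dt/6·(k1+2k2+2k3+k4)
t=0.010: state=(2.743, 3.358)
t=0.020: state=(2.697, 3.375)
t=0.030: state=(2.650, 3.391)
t=0.170: state=(2.060, 3.530)
next step: t=0.180: state=(2.023, 3.533) — x has crossed 2.03
linear interpolation between t=0.170 (2.06043) and t=0.180 (2.02276) → t≈0.178

t = 0.178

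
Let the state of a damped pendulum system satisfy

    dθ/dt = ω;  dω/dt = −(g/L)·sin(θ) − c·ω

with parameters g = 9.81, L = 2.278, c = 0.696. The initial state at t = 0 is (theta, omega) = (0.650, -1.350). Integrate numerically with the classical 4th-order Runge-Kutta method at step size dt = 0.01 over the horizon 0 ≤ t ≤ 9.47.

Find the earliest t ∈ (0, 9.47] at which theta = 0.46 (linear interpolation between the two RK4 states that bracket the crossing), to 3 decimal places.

t=0.000: state=(0.650, -1.350)
step 1 (dt=0.01): k1=(-1.350, -1.667), k2=(-1.358, -1.638), k3=(-1.358, -1.638), k4=(-1.366, -1.608); state += dt/6·(k1+2k2+2k3+k4)
t=0.010: state=(0.636, -1.366)
t=0.020: state=(0.623, -1.382)
t=0.030: state=(0.609, -1.397)
t=0.130: state=(0.463, -1.516)
next step: t=0.140: state=(0.447, -1.524) — theta has crossed 0.46
linear interpolation between t=0.130 (0.46261) and t=0.140 (0.44741) → t≈0.132

t = 0.132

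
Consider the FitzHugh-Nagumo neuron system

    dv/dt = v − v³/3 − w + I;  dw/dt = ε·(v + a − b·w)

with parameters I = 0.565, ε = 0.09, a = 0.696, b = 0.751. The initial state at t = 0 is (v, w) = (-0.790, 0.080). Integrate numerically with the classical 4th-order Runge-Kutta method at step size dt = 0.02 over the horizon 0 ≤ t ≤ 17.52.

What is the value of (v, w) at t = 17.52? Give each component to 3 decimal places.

(v, w) = (1.714, 0.686)

t=0.000: state=(-0.790, 0.080)
step 1 (dt=0.02): k1=(-0.141, -0.014), k2=(-0.141, -0.014), k3=(-0.141, -0.014), k4=(-0.141, -0.014); state += dt/6·(k1+2k2+2k3+k4)
t=0.020: state=(-0.793, 0.080)
t=0.040: state=(-0.796, 0.079)
t=0.060: state=(-0.799, 0.079)
continuing one RK4 step at a time; state shown every 50 steps (Δt=1):
t=1.000: state=(-0.944, 0.060)
t=2.000: state=(-1.088, 0.028)
t=3.000: state=(-1.177, -0.012)
t=4.000: state=(-1.204, -0.055)
t=5.000: state=(-1.188, -0.095)
t=6.000: state=(-1.146, -0.130)
t=7.000: state=(-1.088, -0.158)
t=8.000: state=(-1.017, -0.179)
t=9.000: state=(-0.931, -0.192)
t=10.000: state=(-0.824, -0.195)
t=11.000: state=(-0.677, -0.187)
t=12.000: state=(-0.440, -0.164)
t=13.000: state=(0.043, -0.113)
t=14.000: state=(1.093, 0.001)
t=15.000: state=(1.811, 0.196)
t=16.000: state=(1.833, 0.404)
t=17.000: state=(1.758, 0.595)
t=17.520: state=(1.714, 0.686)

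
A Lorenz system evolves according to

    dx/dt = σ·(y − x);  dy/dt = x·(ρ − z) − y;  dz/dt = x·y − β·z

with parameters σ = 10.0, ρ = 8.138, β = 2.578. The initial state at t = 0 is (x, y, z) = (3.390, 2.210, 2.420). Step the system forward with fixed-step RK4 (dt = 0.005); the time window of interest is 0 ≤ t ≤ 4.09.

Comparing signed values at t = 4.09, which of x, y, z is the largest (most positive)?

largest component: z

t=0.000: state=(3.390, 2.210, 2.420)
step 1 (dt=0.005): k1=(-11.800, 17.174, 1.253), k2=(-11.076, 16.952, 1.324), k3=(-11.099, 16.962, 1.326), k4=(-10.397, 16.750, 1.396); state += dt/6·(k1+2k2+2k3+k4)
t=0.005: state=(3.335, 2.295, 2.427)
t=0.010: state=(3.286, 2.378, 2.434)
t=0.015: state=(3.244, 2.459, 2.442)
continuing one RK4 step at a time; state shown every 40 steps (Δt=0.2):
t=0.200: state=(4.012, 5.057, 3.487)
t=0.400: state=(6.095, 6.762, 7.200)
t=0.600: state=(5.620, 4.603, 9.895)
t=0.800: state=(3.550, 2.783, 8.333)
t=1.000: state=(2.805, 2.775, 6.243)
t=1.200: state=(3.224, 3.636, 5.208)
t=1.400: state=(4.294, 4.888, 5.673)
t=1.600: state=(5.198, 5.392, 7.403)
t=1.800: state=(4.900, 4.476, 8.415)
t=2.000: state=(4.000, 3.632, 7.752)
t=2.200: state=(3.621, 3.611, 6.706)
t=2.400: state=(3.884, 4.127, 6.254)
t=2.600: state=(4.433, 4.692, 6.649)
t=2.800: state=(4.732, 4.743, 7.432)
t=3.000: state=(4.502, 4.300, 7.717)
t=3.200: state=(4.114, 3.967, 7.346)
t=3.400: state=(3.990, 4.013, 6.875)
t=3.600: state=(4.162, 4.292, 6.747)
t=3.800: state=(4.412, 4.509, 7.007)
t=4.000: state=(4.487, 4.461, 7.334)
t=4.090: state=(4.442, 4.371, 7.400)
compare at T: x=4.442, y=4.371, z=7.400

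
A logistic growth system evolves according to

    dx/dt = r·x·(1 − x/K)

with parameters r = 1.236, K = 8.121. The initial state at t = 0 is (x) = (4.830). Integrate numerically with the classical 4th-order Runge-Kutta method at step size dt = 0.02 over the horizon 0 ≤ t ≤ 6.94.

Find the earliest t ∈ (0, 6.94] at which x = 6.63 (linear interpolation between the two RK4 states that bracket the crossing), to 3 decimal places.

t=0.000: state=(4.830)
step 1 (dt=0.02): k1=(2.419), k2=(2.414), k3=(2.414), k4=(2.408); state += dt/6·(k1+2k2+2k3+k4)
t=0.020: state=(4.878)
t=0.040: state=(4.926)
t=0.060: state=(4.974)
continuing one RK4 step at a time; state shown every 25 steps (Δt=0.5):
t=0.500: state=(5.940)
t=0.880: state=(6.604)
next step: t=0.900: state=(6.635) — x has crossed 6.63
linear interpolation between t=0.880 (6.60449) and t=0.900 (6.63474) → t≈0.897

t = 0.897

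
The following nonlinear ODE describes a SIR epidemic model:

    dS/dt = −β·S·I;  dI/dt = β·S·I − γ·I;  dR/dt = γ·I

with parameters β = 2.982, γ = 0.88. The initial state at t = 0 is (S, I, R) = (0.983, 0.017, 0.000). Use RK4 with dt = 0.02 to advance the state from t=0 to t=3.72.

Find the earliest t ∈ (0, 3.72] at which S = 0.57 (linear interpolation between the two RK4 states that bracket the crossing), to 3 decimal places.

t = 1.690

t=0.000: state=(0.983, 0.017, 0.000)
step 1 (dt=0.02): k1=(-0.050, 0.035, 0.015), k2=(-0.051, 0.036, 0.015), k3=(-0.051, 0.036, 0.015), k4=(-0.052, 0.036, 0.016); state += dt/6·(k1+2k2+2k3+k4)
t=0.020: state=(0.982, 0.018, 0.000)
t=0.040: state=(0.981, 0.018, 0.001)
t=0.060: state=(0.980, 0.019, 0.001)
continuing one RK4 step at a time; state shown every 10 steps (Δt=0.2):
t=0.200: state=(0.971, 0.026, 0.004)
t=0.400: state=(0.953, 0.038, 0.009)
t=0.600: state=(0.927, 0.056, 0.017)
t=0.800: state=(0.890, 0.081, 0.029)
t=1.000: state=(0.840, 0.113, 0.046)
t=1.200: state=(0.776, 0.154, 0.070)
t=1.400: state=(0.699, 0.201, 0.101)
t=1.600: state=(0.611, 0.249, 0.140)
t=1.680: state=(0.574, 0.267, 0.159)
next step: t=1.700: state=(0.565, 0.271, 0.163) — S has crossed 0.57
linear interpolation between t=1.680 (0.57449) and t=1.700 (0.56534) → t≈1.690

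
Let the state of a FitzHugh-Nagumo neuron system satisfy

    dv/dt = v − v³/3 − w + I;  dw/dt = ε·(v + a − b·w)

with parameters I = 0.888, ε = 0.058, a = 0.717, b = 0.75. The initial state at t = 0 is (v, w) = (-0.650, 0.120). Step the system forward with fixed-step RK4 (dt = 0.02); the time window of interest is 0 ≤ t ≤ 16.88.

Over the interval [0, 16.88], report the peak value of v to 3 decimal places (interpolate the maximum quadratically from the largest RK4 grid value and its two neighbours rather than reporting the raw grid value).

max v = 1.934

t=0.000: state=(-0.650, 0.120)
step 1 (dt=0.02): k1=(0.210, -0.001), k2=(0.211, -0.001), k3=(0.211, -0.001), k4=(0.212, -0.001); state += dt/6·(k1+2k2+2k3+k4)
t=0.020: state=(-0.646, 0.120)
t=0.040: state=(-0.642, 0.120)
t=0.060: state=(-0.637, 0.120)
continuing one RK4 step at a time; state shown every 50 steps (Δt=1):
t=1.000: state=(-0.352, 0.126)
t=2.000: state=(0.339, 0.158)
t=3.000: state=(1.566, 0.247)
t=4.000: state=(1.930, 0.381)
t=5.000: state=(1.912, 0.514)
t=6.000: state=(1.865, 0.640)
t=7.000: state=(1.815, 0.758)
t=8.000: state=(1.766, 0.868)
t=9.000: state=(1.716, 0.971)
t=10.000: state=(1.665, 1.066)
t=11.000: state=(1.613, 1.154)
t=12.000: state=(1.560, 1.236)
t=13.000: state=(1.506, 1.311)
t=14.000: state=(1.449, 1.380)
t=15.000: state=(1.391, 1.442)
t=16.000: state=(1.329, 1.499)
t=16.880: state=(1.270, 1.544)
largest grid value and its neighbours: v(4.200)=1.93381, v(4.220)=1.93385, v(4.240)=1.93383
parabola through these three points peaks at t≈4.224 with v≈1.93385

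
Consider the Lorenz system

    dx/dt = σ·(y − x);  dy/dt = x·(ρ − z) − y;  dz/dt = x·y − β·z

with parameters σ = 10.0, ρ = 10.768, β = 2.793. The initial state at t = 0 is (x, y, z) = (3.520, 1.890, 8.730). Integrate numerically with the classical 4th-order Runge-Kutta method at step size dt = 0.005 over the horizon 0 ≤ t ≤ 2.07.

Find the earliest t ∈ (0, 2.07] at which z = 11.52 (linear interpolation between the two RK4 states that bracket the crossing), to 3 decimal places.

t = 0.649

t=0.000: state=(3.520, 1.890, 8.730)
step 1 (dt=0.005): k1=(-16.300, 5.284, -17.730), k2=(-15.760, 5.342, -17.637), k3=(-15.772, 5.344, -17.635), k4=(-15.244, 5.400, -17.541); state += dt/6·(k1+2k2+2k3+k4)
t=0.005: state=(3.441, 1.917, 8.642)
t=0.010: state=(3.367, 1.944, 8.555)
t=0.015: state=(3.299, 1.972, 8.468)
continuing one RK4 step at a time; state shown every 20 steps (Δt=0.1):
t=0.100: state=(2.710, 2.517, 7.171)
t=0.200: state=(2.887, 3.369, 6.130)
t=0.300: state=(3.607, 4.547, 5.755)
t=0.400: state=(4.733, 6.016, 6.293)
t=0.500: state=(6.060, 7.339, 7.971)
t=0.600: state=(7.046, 7.607, 10.434)
t=0.645: state=(7.182, 7.212, 11.444)
next step: t=0.650: state=(7.182, 7.150, 11.541) — z has crossed 11.52
linear interpolation between t=0.645 (11.44380) and t=0.650 (11.54118) → t≈0.649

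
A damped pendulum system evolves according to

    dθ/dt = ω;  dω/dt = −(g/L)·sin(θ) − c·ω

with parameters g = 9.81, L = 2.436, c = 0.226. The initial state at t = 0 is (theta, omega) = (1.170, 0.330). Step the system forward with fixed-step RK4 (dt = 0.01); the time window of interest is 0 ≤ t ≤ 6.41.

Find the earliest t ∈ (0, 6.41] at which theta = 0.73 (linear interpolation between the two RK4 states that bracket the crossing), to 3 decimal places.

t=0.000: state=(1.170, 0.330)
step 1 (dt=0.01): k1=(0.330, -3.783), k2=(0.311, -3.781), k3=(0.311, -3.781), k4=(0.292, -3.779); state += dt/6·(k1+2k2+2k3+k4)
t=0.010: state=(1.173, 0.292)
t=0.020: state=(1.176, 0.254)
t=0.030: state=(1.178, 0.217)
continuing one RK4 step at a time; state shown every 25 steps (Δt=0.25):
t=0.250: state=(1.136, -0.590)
t=0.500: state=(0.885, -1.393)
t=0.600: state=(0.732, -1.650)
next step: t=0.610: state=(0.715, -1.673) — theta has crossed 0.73
linear interpolation between t=0.600 (0.73205) and t=0.610 (0.71544) → t≈0.601

t = 0.601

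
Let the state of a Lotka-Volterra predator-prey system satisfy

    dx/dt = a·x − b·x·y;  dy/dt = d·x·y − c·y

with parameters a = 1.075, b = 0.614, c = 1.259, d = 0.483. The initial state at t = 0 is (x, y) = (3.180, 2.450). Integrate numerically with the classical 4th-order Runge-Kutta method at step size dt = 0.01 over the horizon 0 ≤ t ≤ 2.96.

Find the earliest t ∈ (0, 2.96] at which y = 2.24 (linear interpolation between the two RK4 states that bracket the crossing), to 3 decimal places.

t=0.000: state=(3.180, 2.450)
step 1 (dt=0.01): k1=(-1.365, 0.679), k2=(-1.369, 0.671), k3=(-1.369, 0.671), k4=(-1.372, 0.664); state += dt/6·(k1+2k2+2k3+k4)
t=0.010: state=(3.166, 2.457)
t=0.020: state=(3.153, 2.463)
t=0.030: state=(3.139, 2.470)
continuing one RK4 step at a time; state shown every 10 steps (Δt=0.1):
t=0.100: state=(3.040, 2.510)
t=0.200: state=(2.898, 2.555)
t=0.300: state=(2.756, 2.582)
t=0.400: state=(2.618, 2.592)
t=0.500: state=(2.486, 2.585)
t=0.600: state=(2.363, 2.562)
t=0.700: state=(2.251, 2.525)
t=0.800: state=(2.150, 2.476)
t=0.900: state=(2.060, 2.417)
t=1.000: state=(1.981, 2.349)
t=1.100: state=(1.914, 2.275)
t=1.140: state=(1.890, 2.245)
next step: t=1.150: state=(1.884, 2.237) — y has crossed 2.24
linear interpolation between t=1.140 (2.24467) and t=1.150 (2.23688) → t≈1.146

t = 1.146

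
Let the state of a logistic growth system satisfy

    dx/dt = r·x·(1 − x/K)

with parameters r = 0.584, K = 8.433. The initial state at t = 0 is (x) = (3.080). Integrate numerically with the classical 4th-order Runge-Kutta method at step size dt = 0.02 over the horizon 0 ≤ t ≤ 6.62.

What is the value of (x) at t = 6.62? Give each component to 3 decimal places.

t=0.000: state=(3.080)
step 1 (dt=0.02): k1=(1.142), k2=(1.144), k3=(1.144), k4=(1.145); state += dt/6·(k1+2k2+2k3+k4)
t=0.020: state=(3.103)
t=0.040: state=(3.126)
t=0.060: state=(3.149)
continuing one RK4 step at a time; state shown every 25 steps (Δt=0.5):
t=0.500: state=(3.670)
t=1.000: state=(4.282)
t=1.500: state=(4.892)
t=2.000: state=(5.474)
t=2.500: state=(6.008)
t=3.000: state=(6.480)
t=3.500: state=(6.884)
t=4.000: state=(7.219)
t=4.500: state=(7.493)
t=5.000: state=(7.710)
t=5.500: state=(7.881)
t=6.000: state=(8.014)
t=6.500: state=(8.116)
t=6.620: state=(8.137)

(x) = (8.137)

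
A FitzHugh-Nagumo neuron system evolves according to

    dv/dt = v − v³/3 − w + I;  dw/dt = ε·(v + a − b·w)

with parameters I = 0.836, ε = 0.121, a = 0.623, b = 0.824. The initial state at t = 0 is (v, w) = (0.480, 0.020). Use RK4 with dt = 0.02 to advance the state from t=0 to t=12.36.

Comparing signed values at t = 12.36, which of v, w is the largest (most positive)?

largest component: w

t=0.000: state=(0.480, 0.020)
step 1 (dt=0.02): k1=(1.259, 0.131), k2=(1.267, 0.133), k3=(1.267, 0.133), k4=(1.276, 0.134); state += dt/6·(k1+2k2+2k3+k4)
t=0.020: state=(0.505, 0.023)
t=0.040: state=(0.531, 0.025)
t=0.060: state=(0.557, 0.028)
continuing one RK4 step at a time; state shown every 25 steps (Δt=0.5):
t=0.500: state=(1.170, 0.104)
t=1.000: state=(1.699, 0.223)
t=1.500: state=(1.883, 0.356)
t=2.000: state=(1.899, 0.487)
t=2.500: state=(1.868, 0.611)
t=3.000: state=(1.824, 0.727)
t=3.500: state=(1.778, 0.835)
t=4.000: state=(1.730, 0.935)
t=4.500: state=(1.683, 1.027)
t=5.000: state=(1.634, 1.112)
t=5.500: state=(1.586, 1.189)
t=6.000: state=(1.537, 1.260)
t=6.500: state=(1.488, 1.325)
t=7.000: state=(1.438, 1.384)
t=7.500: state=(1.387, 1.437)
t=8.000: state=(1.335, 1.484)
t=8.500: state=(1.281, 1.526)
t=9.000: state=(1.225, 1.562)
t=9.500: state=(1.167, 1.594)
t=10.000: state=(1.105, 1.620)
t=10.500: state=(1.038, 1.641)
t=11.000: state=(0.964, 1.657)
t=11.500: state=(0.881, 1.668)
t=12.000: state=(0.784, 1.673)
t=12.360: state=(0.700, 1.672)
compare at T: v=0.700, w=1.672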